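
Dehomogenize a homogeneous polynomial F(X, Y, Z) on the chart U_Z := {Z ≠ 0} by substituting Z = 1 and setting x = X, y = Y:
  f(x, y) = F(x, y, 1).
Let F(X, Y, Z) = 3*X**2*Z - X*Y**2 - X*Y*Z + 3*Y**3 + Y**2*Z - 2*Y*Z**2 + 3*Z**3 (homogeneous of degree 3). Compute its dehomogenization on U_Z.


f(x, y) = 3*x**2 - x*y**2 - x*y + 3*y**3 + y**2 - 2*y + 3

On U_Z we set Z = 1. Each monomial c·X^i·Y^j·Z^k in F becomes c·x^i·y^j·1^k = c·x^i·y^j.
Substituting Z = 1: F(X, Y, 1) = 3*x**2 - x*y**2 - x*y + 3*y**3 + y**2 - 2*y + 3.
Note: deg(f) ≤ deg(F) = 3; strict inequality happens when F is divisible by Z (lost terms).


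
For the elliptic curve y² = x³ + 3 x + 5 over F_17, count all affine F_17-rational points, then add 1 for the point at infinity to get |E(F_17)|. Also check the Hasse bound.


Affine points = {(1, 3), (1, 14), (2, 6), (2, 11), (4, 8), (4, 9), (5, 3), (5, 14), (6, 1), (6, 16), (9, 8), (9, 9), (10, 7), (10, 10), (11, 3), (11, 14), (12, 1), (12, 16), (15, 5), (15, 12), (16, 1), (16, 16)}; affine count = 22; |E(F_17)| = 23.

Discriminant check: Δ ∝ 4a³ + 27b² = 4·3³ + 27·5² = 4·27 + 27·25 ≡ 1 (mod 17). Nonzero ⇒ E is nonsingular.
For each x ∈ F_17, compute rhs = x³ + 3·x + 5 mod 17, then count y ∈ F_17 with y² ≡ rhs.
  x = 0: rhs = 5, matching y values: none (0 points).
  x = 1: rhs = 9, matching y values: 3, 14 (2 points).
  x = 2: rhs = 2, matching y values: 6, 11 (2 points).
  x = 3: rhs = 7, matching y values: none (0 points).
  x = 4: rhs = 13, matching y values: 8, 9 (2 points).
  x = 5: rhs = 9, matching y values: 3, 14 (2 points).
  x = 6: rhs = 1, matching y values: 1, 16 (2 points).
  x = 7: rhs = 12, matching y values: none (0 points).
  x = 8: rhs = 14, matching y values: none (0 points).
  x = 9: rhs = 13, matching y values: 8, 9 (2 points).
  x = 10: rhs = 15, matching y values: 7, 10 (2 points).
  x = 11: rhs = 9, matching y values: 3, 14 (2 points).
  x = 12: rhs = 1, matching y values: 1, 16 (2 points).
  x = 13: rhs = 14, matching y values: none (0 points).
  x = 14: rhs = 3, matching y values: none (0 points).
  x = 15: rhs = 8, matching y values: 5, 12 (2 points).
  x = 16: rhs = 1, matching y values: 1, 16 (2 points).
Total affine count: 22.
Full point count |E(F_17)| = 22 + 1 = 23.
Hasse bound: |23 − (17+1)| = |5| = 5 ≤ 2√17 ≈ 8.2462 ✓.


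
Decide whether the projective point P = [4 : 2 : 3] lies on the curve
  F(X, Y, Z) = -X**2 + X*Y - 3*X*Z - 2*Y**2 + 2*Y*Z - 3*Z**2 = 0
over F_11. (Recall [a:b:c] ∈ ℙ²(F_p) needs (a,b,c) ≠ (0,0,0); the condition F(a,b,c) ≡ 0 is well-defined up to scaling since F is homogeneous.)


F(4,2,3) ≡ 10 (mod 11); P is NOT on the curve.

Evaluate F(4, 2, 3) term-by-term (mod 11).
  -X**2 ↦ -1·16·1·1 = -16
  X*Y ↦ 1·4·2·1 = 8
  -3*X*Z ↦ -3·4·1·3 = -36
  -2*Y**2 ↦ -2·1·4·1 = -8
  2*Y*Z ↦ 2·1·2·3 = 12
  -3*Z**2 ↦ -3·1·1·9 = -27
Sum: F(4, 2, 3) = (-16) + (8) + (-36) + (-8) + (12) + (-27) = -67.
Reducing mod 11: -67 ≡ 10 (mod 11).
Since F(a, b, c) ≡ 10 ≠ 0 (mod 11), P does NOT lie on the curve.


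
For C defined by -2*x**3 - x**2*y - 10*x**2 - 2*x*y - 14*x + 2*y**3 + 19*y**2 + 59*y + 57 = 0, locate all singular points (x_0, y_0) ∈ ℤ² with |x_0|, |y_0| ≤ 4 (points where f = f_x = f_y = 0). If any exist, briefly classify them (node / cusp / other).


Singular points: {(-1, -3)}; classification: node.

Compute partial derivatives:
  f_x = -6*x**2 - 2*x*y - 20*x - 2*y - 14.
  f_y = -x**2 - 2*x + 6*y**2 + 38*y + 59.
Scan x_0 ∈ {−4, ..., 4}. For each x_0, f_y(x_0, y) is a polynomial in y; find its integer roots y ∈ {−4, ..., 4}, then test f_x and f at those candidates.
  x = -4: f_y(-4, y) = 6*y**2 + 38*y + 51; no integer root y with |y| ≤ 4.
  x = -3: f_y(-3, y) = 6*y**2 + 38*y + 56; vanishes at y ∈ {-4}. (-3, -4): f_x = -24 ≠ 0.
  x = -2: f_y(-2, y) = 6*y**2 + 38*y + 59; no integer root y with |y| ≤ 4.
  x = -1: f_y(-1, y) = 6*y**2 + 38*y + 60; vanishes at y ∈ {-3}. (-1, -3): f_x = 0, f = 0 — SINGULAR.
  x = 0: f_y(0, y) = 6*y**2 + 38*y + 59; no integer root y with |y| ≤ 4.
  x = 1: f_y(1, y) = 6*y**2 + 38*y + 56; vanishes at y ∈ {-4}. (1, -4): f_x = -24 ≠ 0.
  x = 2: f_y(2, y) = 6*y**2 + 38*y + 51; no integer root y with |y| ≤ 4.
  x = 3: f_y(3, y) = 6*y**2 + 38*y + 44; no integer root y with |y| ≤ 4.
  x = 4: f_y(4, y) = 6*y**2 + 38*y + 35; no integer root y with |y| ≤ 4.
Only singular point on the grid: (-1, -3).
Classify: substitute x = -1 + u, y = -3 + v and expand: f = -2*u**3 - u**2*v - u**2 + 2*v**3 + v**2.
No constant or linear terms (consistent with a singular point). Quadratic part: -u**2 + v**2. Cubic part: -2*u**3 - u**2*v + 2*v**3.
The quadratic part v**2 - u**2 = (v − u)(v + u) splits into two distinct linear factors, so there are two distinct tangent lines y − -3 = ±(x − -1) — this is a node (ordinary double point).
Classification: node.


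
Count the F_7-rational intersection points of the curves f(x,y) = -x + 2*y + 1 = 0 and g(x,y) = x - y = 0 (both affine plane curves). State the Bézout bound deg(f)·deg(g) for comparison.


Common zeros: {(6, 6)}; count = 1; Bézout bound = 1.

deg(f) = 1, deg(g) = 1, so Bézout bound = 1.
Scan x ∈ F_7. For each x, list the y ∈ F_7 with f(x, y) ≡ 0 and those with g(x, y) ≡ 0 (mod 7); the common zeros in that column are the intersection.
  x = 0: f ≡ 0 at y ∈ {3}; g ≡ 0 at y ∈ {0}; common: ∅.
  x = 1: f ≡ 0 at y ∈ {0}; g ≡ 0 at y ∈ {1}; common: ∅.
  x = 2: f ≡ 0 at y ∈ {4}; g ≡ 0 at y ∈ {2}; common: ∅.
  x = 3: f ≡ 0 at y ∈ {1}; g ≡ 0 at y ∈ {3}; common: ∅.
  x = 4: f ≡ 0 at y ∈ {5}; g ≡ 0 at y ∈ {4}; common: ∅.
  x = 5: f ≡ 0 at y ∈ {2}; g ≡ 0 at y ∈ {5}; common: ∅.
  x = 6: f ≡ 0 at y ∈ {6}; g ≡ 0 at y ∈ {6}; common: {6}.
Collecting: common zeros = {(6, 6)}, so the count is 1.
Comparison with the Bézout bound: 1 ≤ 1 = deg(f)·deg(g), as expected for curves with no common component (the bound is attained).


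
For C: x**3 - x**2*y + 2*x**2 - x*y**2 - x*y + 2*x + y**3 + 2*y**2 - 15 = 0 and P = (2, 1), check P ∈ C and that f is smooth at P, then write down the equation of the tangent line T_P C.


Tangent line at P: 16*x - 3*y - 29 = 0.

Step 1: f(2, 1) = 0, so P lies on C.
Step 2: partial derivatives
  f_x(x, y) = 3*x**2 - 2*x*y + 4*x - y**2 - y + 2, f_y(x, y) = -x**2 - 2*x*y - x + 3*y**2 + 4*y.
  f_x(P) = 16, f_y(P) = -3 (gradient nonzero, so P is smooth).
Step 3: tangent line at P: 16·(x − 2) + -3·(y − 1) = 0.
Expanding: 16*x - 3*y - 29 = 0.


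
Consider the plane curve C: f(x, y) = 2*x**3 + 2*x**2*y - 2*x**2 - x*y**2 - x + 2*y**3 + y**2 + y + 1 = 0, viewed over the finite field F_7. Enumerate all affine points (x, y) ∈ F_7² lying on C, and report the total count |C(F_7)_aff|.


Affine F_7-points: {(1, 0), (1, 3), (1, 4), (2, 0), (3, 5), (5, 0), (5, 1), (6, 2)}; count = 8.

For each of the 49 pairs (x, y) ∈ F_7², evaluate f(x, y) mod 7. Record the zeros.
  x = 0: [0↦1, 1↦5, 2↦2, 3↦4, 4↦2, 5↦1, 6↦6]  zeros at y ∈ ∅
  x = 1: [0↦0, 1↦5, 2↦1, 3↦0, 4↦0, 5↦6, 6↦2]  zeros at y ∈ {0, 3, 4}
  x = 2: [0↦0, 1↦3, 2↦2, 3↦2, 4↦1, 5↦4, 6↦2]  zeros at y ∈ {0}
  x = 3: [0↦6, 1↦4, 2↦3, 3↦1, 4↦3, 5↦0, 6↦4]  zeros at y ∈ {5}
  x = 4: [0↦2, 1↦6, 2↦2, 3↦2, 4↦4, 5↦6, 6↦6]  zeros at y ∈ ∅
  x = 5: [0↦0, 1↦0, 2↦4, 3↦3, 4↦2, 5↦6, 6↦6]  zeros at y ∈ {0, 1}
  x = 6: [0↦5, 1↦5, 2↦0, 3↦2, 4↦2, 5↦5, 6↦2]  zeros at y ∈ {2}
Collecting zeros: affine points = {(1, 0), (1, 3), (1, 4), (2, 0), (3, 5), (5, 0), (5, 1), (6, 2)}.
Total count |C(F_7)_aff| = 8.


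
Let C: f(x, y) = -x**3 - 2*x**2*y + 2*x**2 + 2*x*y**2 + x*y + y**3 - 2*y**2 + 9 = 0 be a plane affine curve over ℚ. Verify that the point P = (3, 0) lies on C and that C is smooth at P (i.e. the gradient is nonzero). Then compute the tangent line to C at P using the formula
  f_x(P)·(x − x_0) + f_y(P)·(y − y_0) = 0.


Tangent line at P: -15*x - 15*y + 45 = 0.

Step 1: f(3, 0) = 0, so P lies on C.
Step 2: partial derivatives
  f_x(x, y) = -3*x**2 - 4*x*y + 4*x + 2*y**2 + y, f_y(x, y) = -2*x**2 + 4*x*y + x + 3*y**2 - 4*y.
  f_x(P) = -15, f_y(P) = -15 (gradient nonzero, so P is smooth).
Step 3: tangent line at P: -15·(x − 3) + -15·(y − 0) = 0.
Expanding: -15*x - 15*y + 45 = 0.


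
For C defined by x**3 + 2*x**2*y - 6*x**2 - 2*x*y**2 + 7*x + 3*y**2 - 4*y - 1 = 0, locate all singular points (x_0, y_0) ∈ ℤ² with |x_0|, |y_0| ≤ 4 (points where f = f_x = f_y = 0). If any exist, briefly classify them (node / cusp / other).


Singular points: {(1, 1)}; classification: node.

Compute partial derivatives:
  f_x = 3*x**2 + 4*x*y - 12*x - 2*y**2 + 7.
  f_y = 2*x**2 - 4*x*y + 6*y - 4.
Scan x_0 ∈ {−4, ..., 4}. For each x_0, f_y(x_0, y) is a polynomial in y; find its integer roots y ∈ {−4, ..., 4}, then test f_x and f at those candidates.
  x = -4: f_y(-4, y) = 22*y + 28; no integer root y with |y| ≤ 4.
  x = -3: f_y(-3, y) = 18*y + 14; no integer root y with |y| ≤ 4.
  x = -2: f_y(-2, y) = 14*y + 4; no integer root y with |y| ≤ 4.
  x = -1: f_y(-1, y) = 10*y - 2; no integer root y with |y| ≤ 4.
  x = 0: f_y(0, y) = 6*y - 4; no integer root y with |y| ≤ 4.
  x = 1: f_y(1, y) = 2*y - 2; vanishes at y ∈ {1}. (1, 1): f_x = 0, f = 0 — SINGULAR.
  x = 2: f_y(2, y) = 4 - 2*y; vanishes at y ∈ {2}. (2, 2): f_x = 3 ≠ 0.
  x = 3: f_y(3, y) = 14 - 6*y; no integer root y with |y| ≤ 4.
  x = 4: f_y(4, y) = 28 - 10*y; no integer root y with |y| ≤ 4.
Only singular point on the grid: (1, 1).
Classify: substitute x = 1 + u, y = 1 + v and expand: f = u**3 + 2*u**2*v - u**2 - 2*u*v**2 + v**2.
No constant or linear terms (consistent with a singular point). Quadratic part: -u**2 + v**2. Cubic part: u**3 + 2*u**2*v - 2*u*v**2.
The quadratic part v**2 - u**2 = (v − u)(v + u) splits into two distinct linear factors, so there are two distinct tangent lines y − 1 = ±(x − 1) — this is a node (ordinary double point).
Classification: node.


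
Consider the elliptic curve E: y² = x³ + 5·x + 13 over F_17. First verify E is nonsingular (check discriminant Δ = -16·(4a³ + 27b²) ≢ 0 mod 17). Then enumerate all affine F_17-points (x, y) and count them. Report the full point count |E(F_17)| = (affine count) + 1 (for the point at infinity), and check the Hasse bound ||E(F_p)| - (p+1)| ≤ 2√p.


Affine points = {(0, 8), (0, 9), (1, 6), (1, 11), (3, 2), (3, 15), (6, 2), (6, 15), (7, 0), (8, 2), (8, 15), (10, 3), (10, 14), (12, 4), (12, 13)}; affine count = 15; |E(F_17)| = 16.

Discriminant check: Δ ∝ 4a³ + 27b² = 4·5³ + 27·13² = 4·125 + 27·169 ≡ 14 (mod 17). Nonzero ⇒ E is nonsingular.
For each x ∈ F_17, compute rhs = x³ + 5·x + 13 mod 17, then count y ∈ F_17 with y² ≡ rhs.
  x = 0: rhs = 13, matching y values: 8, 9 (2 points).
  x = 1: rhs = 2, matching y values: 6, 11 (2 points).
  x = 2: rhs = 14, matching y values: none (0 points).
  x = 3: rhs = 4, matching y values: 2, 15 (2 points).
  x = 4: rhs = 12, matching y values: none (0 points).
  x = 5: rhs = 10, matching y values: none (0 points).
  x = 6: rhs = 4, matching y values: 2, 15 (2 points).
  x = 7: rhs = 0, matching y values: 0 (1 points).
  x = 8: rhs = 4, matching y values: 2, 15 (2 points).
  x = 9: rhs = 5, matching y values: none (0 points).
  x = 10: rhs = 9, matching y values: 3, 14 (2 points).
  x = 11: rhs = 5, matching y values: none (0 points).
  x = 12: rhs = 16, matching y values: 4, 13 (2 points).
  x = 13: rhs = 14, matching y values: none (0 points).
  x = 14: rhs = 5, matching y values: none (0 points).
  x = 15: rhs = 12, matching y values: none (0 points).
  x = 16: rhs = 7, matching y values: none (0 points).
Total affine count: 15.
Full point count |E(F_17)| = 15 + 1 = 16.
Hasse bound: |16 − (17+1)| = |-2| = 2 ≤ 2√17 ≈ 8.2462 ✓.


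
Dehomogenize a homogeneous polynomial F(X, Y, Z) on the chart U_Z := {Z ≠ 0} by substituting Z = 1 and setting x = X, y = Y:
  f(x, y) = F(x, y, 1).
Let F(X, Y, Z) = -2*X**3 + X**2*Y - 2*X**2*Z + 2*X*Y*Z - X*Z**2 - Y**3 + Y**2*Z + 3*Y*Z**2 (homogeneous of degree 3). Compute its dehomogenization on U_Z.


f(x, y) = -2*x**3 + x**2*y - 2*x**2 + 2*x*y - x - y**3 + y**2 + 3*y

On U_Z we set Z = 1. Each monomial c·X^i·Y^j·Z^k in F becomes c·x^i·y^j·1^k = c·x^i·y^j.
Substituting Z = 1: F(X, Y, 1) = -2*x**3 + x**2*y - 2*x**2 + 2*x*y - x - y**3 + y**2 + 3*y.
Note: deg(f) ≤ deg(F) = 3; strict inequality happens when F is divisible by Z (lost terms).


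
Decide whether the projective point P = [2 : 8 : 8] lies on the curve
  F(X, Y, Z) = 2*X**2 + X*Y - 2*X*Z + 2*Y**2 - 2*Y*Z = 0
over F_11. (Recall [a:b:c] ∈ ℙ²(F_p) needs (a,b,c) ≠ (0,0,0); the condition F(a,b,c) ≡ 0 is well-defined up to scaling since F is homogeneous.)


F(2,8,8) ≡ 3 (mod 11); P is NOT on the curve.

Evaluate F(2, 8, 8) term-by-term (mod 11).
  2*X**2 ↦ 2·4·1·1 = 8
  X*Y ↦ 1·2·8·1 = 16
  -2*X*Z ↦ -2·2·1·8 = -32
  2*Y**2 ↦ 2·1·64·1 = 128
  -2*Y*Z ↦ -2·1·8·8 = -128
Sum: F(2, 8, 8) = (8) + (16) + (-32) + (128) + (-128) = -8.
Reducing mod 11: -8 ≡ 3 (mod 11).
Since F(a, b, c) ≡ 3 ≠ 0 (mod 11), P does NOT lie on the curve.


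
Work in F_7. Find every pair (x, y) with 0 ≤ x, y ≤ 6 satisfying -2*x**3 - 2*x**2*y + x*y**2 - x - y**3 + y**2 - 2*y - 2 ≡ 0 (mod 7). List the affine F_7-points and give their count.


Affine F_7-points: {(0, 5), (2, 1), (3, 2)}; count = 3.

For each of the 49 pairs (x, y) ∈ F_7², evaluate f(x, y) mod 7. Record the zeros.
  x = 0: [0↦5, 1↦3, 2↦4, 3↦2, 4↦5, 5↦0, 6↦2]  zeros at y ∈ {5}
  x = 1: [0↦2, 1↦6, 2↦1, 3↦2, 4↦3, 5↦5, 6↦2]  zeros at y ∈ ∅
  x = 2: [0↦1, 1↦0, 2↦6, 3↦6, 4↦1, 5↦6, 6↦1]  zeros at y ∈ {1}
  x = 3: [0↦4, 1↦1, 2↦0, 3↦2, 4↦1, 5↦5, 6↦1]  zeros at y ∈ {2}
  x = 4: [0↦6, 1↦4, 2↦6, 3↦6, 4↦5, 5↦4, 6↦4]  zeros at y ∈ ∅
  x = 5: [0↦2, 1↦4, 2↦5, 3↦6, 4↦1, 5↦5, 6↦5]  zeros at y ∈ ∅
  x = 6: [0↦1, 1↦3, 2↦6, 3↦4, 4↦5, 5↦3, 6↦6]  zeros at y ∈ ∅
Collecting zeros: affine points = {(0, 5), (2, 1), (3, 2)}.
Total count |C(F_7)_aff| = 3.


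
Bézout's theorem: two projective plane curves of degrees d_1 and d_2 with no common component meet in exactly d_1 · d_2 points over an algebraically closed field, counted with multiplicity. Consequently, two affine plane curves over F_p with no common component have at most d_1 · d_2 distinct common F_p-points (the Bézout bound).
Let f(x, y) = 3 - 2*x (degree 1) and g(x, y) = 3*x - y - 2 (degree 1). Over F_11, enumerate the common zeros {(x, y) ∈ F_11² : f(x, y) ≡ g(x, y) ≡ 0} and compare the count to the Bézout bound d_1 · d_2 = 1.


Common zeros: {(7, 8)}; count = 1; Bézout bound = 1.

deg(f) = 1, deg(g) = 1, so Bézout bound = 1.
Scan x ∈ F_11. For each x, list the y ∈ F_11 with f(x, y) ≡ 0 and those with g(x, y) ≡ 0 (mod 11); the common zeros in that column are the intersection.
  x = 0: f ≡ 0 at y ∈ ∅; g ≡ 0 at y ∈ {9}; common: ∅.
  x = 1: f ≡ 0 at y ∈ ∅; g ≡ 0 at y ∈ {1}; common: ∅.
  x = 2: f ≡ 0 at y ∈ ∅; g ≡ 0 at y ∈ {4}; common: ∅.
  x = 3: f ≡ 0 at y ∈ ∅; g ≡ 0 at y ∈ {7}; common: ∅.
  x = 4: f ≡ 0 at y ∈ ∅; g ≡ 0 at y ∈ {10}; common: ∅.
  x = 5: f ≡ 0 at y ∈ ∅; g ≡ 0 at y ∈ {2}; common: ∅.
  x = 6: f ≡ 0 at y ∈ ∅; g ≡ 0 at y ∈ {5}; common: ∅.
  x = 7: f ≡ 0 at y ∈ {0, 1, 2, 3, 4, 5, 6, 7, 8, 9, 10}; g ≡ 0 at y ∈ {8}; common: {8}.
  x = 8: f ≡ 0 at y ∈ ∅; g ≡ 0 at y ∈ {0}; common: ∅.
  x = 9: f ≡ 0 at y ∈ ∅; g ≡ 0 at y ∈ {3}; common: ∅.
  x = 10: f ≡ 0 at y ∈ ∅; g ≡ 0 at y ∈ {6}; common: ∅.
Collecting: common zeros = {(7, 8)}, so the count is 1.
Comparison with the Bézout bound: 1 ≤ 1 = deg(f)·deg(g), as expected for curves with no common component (the bound is attained).


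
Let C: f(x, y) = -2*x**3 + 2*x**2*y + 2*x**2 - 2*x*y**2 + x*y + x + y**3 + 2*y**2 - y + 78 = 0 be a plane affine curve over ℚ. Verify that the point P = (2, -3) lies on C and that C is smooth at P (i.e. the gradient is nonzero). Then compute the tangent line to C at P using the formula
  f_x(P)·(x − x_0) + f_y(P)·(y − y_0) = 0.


Tangent line at P: -60*x + 48*y + 264 = 0.

Step 1: f(2, -3) = 0, so P lies on C.
Step 2: partial derivatives
  f_x(x, y) = -6*x**2 + 4*x*y + 4*x - 2*y**2 + y + 1, f_y(x, y) = 2*x**2 - 4*x*y + x + 3*y**2 + 4*y - 1.
  f_x(P) = -60, f_y(P) = 48 (gradient nonzero, so P is smooth).
Step 3: tangent line at P: -60·(x − 2) + 48·(y − -3) = 0.
Expanding: -60*x + 48*y + 264 = 0.


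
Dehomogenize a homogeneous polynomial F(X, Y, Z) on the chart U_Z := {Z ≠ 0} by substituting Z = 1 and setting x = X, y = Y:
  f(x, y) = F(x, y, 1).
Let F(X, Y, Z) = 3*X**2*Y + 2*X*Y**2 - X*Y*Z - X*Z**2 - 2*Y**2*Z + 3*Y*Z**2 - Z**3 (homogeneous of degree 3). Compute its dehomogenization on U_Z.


f(x, y) = 3*x**2*y + 2*x*y**2 - x*y - x - 2*y**2 + 3*y - 1

On U_Z we set Z = 1. Each monomial c·X^i·Y^j·Z^k in F becomes c·x^i·y^j·1^k = c·x^i·y^j.
Substituting Z = 1: F(X, Y, 1) = 3*x**2*y + 2*x*y**2 - x*y - x - 2*y**2 + 3*y - 1.
Note: deg(f) ≤ deg(F) = 3; strict inequality happens when F is divisible by Z (lost terms).


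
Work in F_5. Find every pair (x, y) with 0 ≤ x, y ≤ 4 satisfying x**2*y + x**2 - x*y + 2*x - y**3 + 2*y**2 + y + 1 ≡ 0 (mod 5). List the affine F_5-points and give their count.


Affine F_5-points: {(0, 3), (2, 2), (3, 2), (4, 0), (4, 3), (4, 4)}; count = 6.

For each of the 25 pairs (x, y) ∈ F_5², evaluate f(x, y) mod 5. Record the zeros.
  x = 0: [0↦1, 1↦3, 2↦3, 3↦0, 4↦3]  zeros at y ∈ {3}
  x = 1: [0↦4, 1↦1, 2↦1, 3↦3, 4↦1]  zeros at y ∈ ∅
  x = 2: [0↦4, 1↦3, 2↦0, 3↦4, 4↦4]  zeros at y ∈ {2}
  x = 3: [0↦1, 1↦4, 2↦0, 3↦3, 4↦2]  zeros at y ∈ {2}
  x = 4: [0↦0, 1↦4, 2↦1, 3↦0, 4↦0]  zeros at y ∈ {0, 3, 4}
Collecting zeros: affine points = {(0, 3), (2, 2), (3, 2), (4, 0), (4, 3), (4, 4)}.
Total count |C(F_5)_aff| = 6.


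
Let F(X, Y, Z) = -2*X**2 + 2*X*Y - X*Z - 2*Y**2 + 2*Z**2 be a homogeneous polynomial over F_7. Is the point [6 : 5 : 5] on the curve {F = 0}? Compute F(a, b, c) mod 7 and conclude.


F(6,5,5) ≡ 0 (mod 7); P is on the curve.

Evaluate F(6, 5, 5) term-by-term (mod 7).
  -2*X**2 ↦ -2·36·1·1 = -72
  2*X*Y ↦ 2·6·5·1 = 60
  -X*Z ↦ -1·6·1·5 = -30
  -2*Y**2 ↦ -2·1·25·1 = -50
  2*Z**2 ↦ 2·1·1·25 = 50
Sum: F(6, 5, 5) = (-72) + (60) + (-30) + (-50) + (50) = -42.
Reducing mod 7: -42 ≡ 0 (mod 7).
Since F(a, b, c) ≡ 0 (mod 7), P lies on the curve.


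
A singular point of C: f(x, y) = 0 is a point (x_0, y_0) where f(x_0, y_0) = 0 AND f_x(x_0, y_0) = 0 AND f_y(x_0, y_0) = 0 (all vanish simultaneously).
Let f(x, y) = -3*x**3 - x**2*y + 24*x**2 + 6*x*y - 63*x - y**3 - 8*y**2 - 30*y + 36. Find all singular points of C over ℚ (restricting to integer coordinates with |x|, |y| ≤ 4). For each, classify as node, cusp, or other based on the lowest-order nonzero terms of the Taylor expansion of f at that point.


Singular points: {(3, -3)}; classification: cusp.

Compute partial derivatives:
  f_x = -9*x**2 - 2*x*y + 48*x + 6*y - 63.
  f_y = -x**2 + 6*x - 3*y**2 - 16*y - 30.
Scan x_0 ∈ {−4, ..., 4}. For each x_0, f_y(x_0, y) is a polynomial in y; find its integer roots y ∈ {−4, ..., 4}, then test f_x and f at those candidates.
  x = -4: f_y(-4, y) = -3*y**2 - 16*y - 70; no integer root y with |y| ≤ 4.
  x = -3: f_y(-3, y) = -3*y**2 - 16*y - 57; no integer root y with |y| ≤ 4.
  x = -2: f_y(-2, y) = -3*y**2 - 16*y - 46; no integer root y with |y| ≤ 4.
  x = -1: f_y(-1, y) = -3*y**2 - 16*y - 37; no integer root y with |y| ≤ 4.
  x = 0: f_y(0, y) = -3*y**2 - 16*y - 30; no integer root y with |y| ≤ 4.
  x = 1: f_y(1, y) = -3*y**2 - 16*y - 25; no integer root y with |y| ≤ 4.
  x = 2: f_y(2, y) = -3*y**2 - 16*y - 22; no integer root y with |y| ≤ 4.
  x = 3: f_y(3, y) = -3*y**2 - 16*y - 21; vanishes at y ∈ {-3}. (3, -3): f_x = 0, f = 0 — SINGULAR.
  x = 4: f_y(4, y) = -3*y**2 - 16*y - 22; no integer root y with |y| ≤ 4.
Only singular point on the grid: (3, -3).
Classify: substitute x = 3 + u, y = -3 + v and expand: f = -3*u**3 - u**2*v - v**3 + v**2.
No constant or linear terms (consistent with a singular point). Quadratic part: v**2. Cubic part: -3*u**3 - u**2*v - v**3.
The quadratic part v**2 is a perfect square, so there is a single (double) tangent line v = 0, i.e. y = -3. Restricting the cubic part to that line (v = 0) leaves -3*u**3 ≠ 0, so f is not divisible by v and the branch is v² ≈ 3*u**3 to lowest order — this is a cusp.
Classification: cusp.


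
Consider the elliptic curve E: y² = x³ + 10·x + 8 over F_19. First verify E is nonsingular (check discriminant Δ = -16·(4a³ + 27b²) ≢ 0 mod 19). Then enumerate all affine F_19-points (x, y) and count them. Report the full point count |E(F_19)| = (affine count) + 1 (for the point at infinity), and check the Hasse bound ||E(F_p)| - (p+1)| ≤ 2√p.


Affine points = {(1, 0), (2, 6), (2, 13), (4, 6), (4, 13), (8, 7), (8, 12), (10, 5), (10, 14), (11, 9), (11, 10), (13, 6), (13, 13), (14, 2), (14, 17), (18, 4), (18, 15)}; affine count = 17; |E(F_19)| = 18.

Discriminant check: Δ ∝ 4a³ + 27b² = 4·10³ + 27·8² = 4·1000 + 27·64 ≡ 9 (mod 19). Nonzero ⇒ E is nonsingular.
For each x ∈ F_19, compute rhs = x³ + 10·x + 8 mod 19, then count y ∈ F_19 with y² ≡ rhs.
  x = 0: rhs = 8, matching y values: none (0 points).
  x = 1: rhs = 0, matching y values: 0 (1 points).
  x = 2: rhs = 17, matching y values: 6, 13 (2 points).
  x = 3: rhs = 8, matching y values: none (0 points).
  x = 4: rhs = 17, matching y values: 6, 13 (2 points).
  x = 5: rhs = 12, matching y values: none (0 points).
  x = 6: rhs = 18, matching y values: none (0 points).
  x = 7: rhs = 3, matching y values: none (0 points).
  x = 8: rhs = 11, matching y values: 7, 12 (2 points).
  x = 9: rhs = 10, matching y values: none (0 points).
  x = 10: rhs = 6, matching y values: 5, 14 (2 points).
  x = 11: rhs = 5, matching y values: 9, 10 (2 points).
  x = 12: rhs = 13, matching y values: none (0 points).
  x = 13: rhs = 17, matching y values: 6, 13 (2 points).
  x = 14: rhs = 4, matching y values: 2, 17 (2 points).
  x = 15: rhs = 18, matching y values: none (0 points).
  x = 16: rhs = 8, matching y values: none (0 points).
  x = 17: rhs = 18, matching y values: none (0 points).
  x = 18: rhs = 16, matching y values: 4, 15 (2 points).
Total affine count: 17.
Full point count |E(F_19)| = 17 + 1 = 18.
Hasse bound: |18 − (19+1)| = |-2| = 2 ≤ 2√19 ≈ 8.7178 ✓.


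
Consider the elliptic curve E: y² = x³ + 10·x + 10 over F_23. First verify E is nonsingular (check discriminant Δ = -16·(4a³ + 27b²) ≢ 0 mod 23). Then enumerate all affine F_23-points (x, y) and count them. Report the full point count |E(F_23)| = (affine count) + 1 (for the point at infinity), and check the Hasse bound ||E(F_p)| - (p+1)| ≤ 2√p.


Affine points = {(5, 1), (5, 22), (7, 3), (7, 20), (8, 2), (8, 21), (9, 1), (9, 22), (10, 11), (10, 12), (11, 5), (11, 18), (12, 8), (12, 15), (15, 4), (15, 19)}; affine count = 16; |E(F_23)| = 17.

Discriminant check: Δ ∝ 4a³ + 27b² = 4·10³ + 27·10² = 4·1000 + 27·100 ≡ 7 (mod 23). Nonzero ⇒ E is nonsingular.
For each x ∈ F_23, compute rhs = x³ + 10·x + 10 mod 23, then count y ∈ F_23 with y² ≡ rhs.
  x = 0: rhs = 10, matching y values: none (0 points).
  x = 1: rhs = 21, matching y values: none (0 points).
  x = 2: rhs = 15, matching y values: none (0 points).
  x = 3: rhs = 21, matching y values: none (0 points).
  x = 4: rhs = 22, matching y values: none (0 points).
  x = 5: rhs = 1, matching y values: 1, 22 (2 points).
  x = 6: rhs = 10, matching y values: none (0 points).
  x = 7: rhs = 9, matching y values: 3, 20 (2 points).
  x = 8: rhs = 4, matching y values: 2, 21 (2 points).
  x = 9: rhs = 1, matching y values: 1, 22 (2 points).
  x = 10: rhs = 6, matching y values: 11, 12 (2 points).
  x = 11: rhs = 2, matching y values: 5, 18 (2 points).
  x = 12: rhs = 18, matching y values: 8, 15 (2 points).
  x = 13: rhs = 14, matching y values: none (0 points).
  x = 14: rhs = 19, matching y values: none (0 points).
  x = 15: rhs = 16, matching y values: 4, 19 (2 points).
  x = 16: rhs = 11, matching y values: none (0 points).
  x = 17: rhs = 10, matching y values: none (0 points).
  x = 18: rhs = 19, matching y values: none (0 points).
  x = 19: rhs = 21, matching y values: none (0 points).
  x = 20: rhs = 22, matching y values: none (0 points).
  x = 21: rhs = 5, matching y values: none (0 points).
  x = 22: rhs = 22, matching y values: none (0 points).
Total affine count: 16.
Full point count |E(F_23)| = 16 + 1 = 17.
Hasse bound: |17 − (23+1)| = |-7| = 7 ≤ 2√23 ≈ 9.5917 ✓.


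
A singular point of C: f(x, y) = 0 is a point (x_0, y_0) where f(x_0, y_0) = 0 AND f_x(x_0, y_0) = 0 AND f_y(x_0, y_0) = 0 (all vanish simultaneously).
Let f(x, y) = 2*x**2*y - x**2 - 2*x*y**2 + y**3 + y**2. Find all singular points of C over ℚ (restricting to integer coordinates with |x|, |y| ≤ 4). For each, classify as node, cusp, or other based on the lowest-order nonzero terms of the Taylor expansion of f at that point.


Singular points: {(0, 0)}; classification: node.

Compute partial derivatives:
  f_x = 4*x*y - 2*x - 2*y**2.
  f_y = 2*x**2 - 4*x*y + 3*y**2 + 2*y.
Scan x_0 ∈ {−4, ..., 4}. For each x_0, f_y(x_0, y) is a polynomial in y; find its integer roots y ∈ {−4, ..., 4}, then test f_x and f at those candidates.
  x = -4: f_y(-4, y) = 3*y**2 + 18*y + 32; no integer root y with |y| ≤ 4.
  x = -3: f_y(-3, y) = 3*y**2 + 14*y + 18; no integer root y with |y| ≤ 4.
  x = -2: f_y(-2, y) = 3*y**2 + 10*y + 8; vanishes at y ∈ {-2}. (-2, -2): f_x = 12 ≠ 0.
  x = -1: f_y(-1, y) = 3*y**2 + 6*y + 2; no integer root y with |y| ≤ 4.
  x = 0: f_y(0, y) = 3*y**2 + 2*y; vanishes at y ∈ {0}. (0, 0): f_x = 0, f = 0 — SINGULAR.
  x = 1: f_y(1, y) = 3*y**2 - 2*y + 2; no integer root y with |y| ≤ 4.
  x = 2: f_y(2, y) = 3*y**2 - 6*y + 8; no integer root y with |y| ≤ 4.
  x = 3: f_y(3, y) = 3*y**2 - 10*y + 18; no integer root y with |y| ≤ 4.
  x = 4: f_y(4, y) = 3*y**2 - 14*y + 32; no integer root y with |y| ≤ 4.
Only singular point on the grid: (0, 0).
Classify: substitute x = 0 + u, y = 0 + v and expand: f = 2*u**2*v - u**2 - 2*u*v**2 + v**3 + v**2.
No constant or linear terms (consistent with a singular point). Quadratic part: -u**2 + v**2. Cubic part: 2*u**2*v - 2*u*v**2 + v**3.
The quadratic part v**2 - u**2 = (v − u)(v + u) splits into two distinct linear factors, so there are two distinct tangent lines y − 0 = ±(x − 0) — this is a node (ordinary double point).
Classification: node.


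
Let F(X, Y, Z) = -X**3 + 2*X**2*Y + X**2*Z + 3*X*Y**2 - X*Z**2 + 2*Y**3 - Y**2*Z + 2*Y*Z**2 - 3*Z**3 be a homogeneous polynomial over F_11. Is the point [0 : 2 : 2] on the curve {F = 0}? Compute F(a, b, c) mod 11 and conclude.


F(0,2,2) ≡ 0 (mod 11); P is on the curve.

Evaluate F(0, 2, 2) term-by-term (mod 11).
  -X**3 ↦ -1·0·1·1 = 0
  2*X**2*Y ↦ 2·0·2·1 = 0
  X**2*Z ↦ 1·0·1·2 = 0
  3*X*Y**2 ↦ 3·0·4·1 = 0
  -X*Z**2 ↦ -1·0·1·4 = 0
  2*Y**3 ↦ 2·1·8·1 = 16
  -Y**2*Z ↦ -1·1·4·2 = -8
  2*Y*Z**2 ↦ 2·1·2·4 = 16
  -3*Z**3 ↦ -3·1·1·8 = -24
Sum: F(0, 2, 2) = (0) + (0) + (0) + (0) + (0) + (16) + (-8) + (16) + (-24) = 0.
Reducing mod 11: 0 ≡ 0 (mod 11).
Since F(a, b, c) ≡ 0 (mod 11), P lies on the curve.


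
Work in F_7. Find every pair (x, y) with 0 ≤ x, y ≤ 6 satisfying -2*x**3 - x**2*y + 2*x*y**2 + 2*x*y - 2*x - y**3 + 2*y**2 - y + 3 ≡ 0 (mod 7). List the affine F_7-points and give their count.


Affine F_7-points: {(0, 5), (0, 6), (1, 2), (2, 3), (4, 0), (4, 1), (4, 2), (5, 3), (6, 0)}; count = 9.

For each of the 49 pairs (x, y) ∈ F_7², evaluate f(x, y) mod 7. Record the zeros.
  x = 0: [0↦3, 1↦3, 2↦1, 3↦5, 4↦2, 5↦0, 6↦0]  zeros at y ∈ {5, 6}
  x = 1: [0↦6, 1↦2, 2↦0, 3↦1, 4↦6, 5↦2, 6↦4]  zeros at y ∈ {2}
  x = 2: [0↦4, 1↦1, 2↦4, 3↦0, 4↦4, 5↦3, 6↦5]  zeros at y ∈ {3}
  x = 3: [0↦6, 1↦2, 2↦1, 3↦4, 4↦5, 5↦5, 6↦5]  zeros at y ∈ ∅
  x = 4: [0↦0, 1↦0, 2↦0, 3↦1, 4↦4, 5↦3, 6↦6]  zeros at y ∈ {0, 1, 2}
  x = 5: [0↦2, 1↦4, 2↦3, 3↦0, 4↦3, 5↦6, 6↦3]  zeros at y ∈ {3}
  x = 6: [0↦0, 1↦2, 2↦5, 3↦3, 4↦4, 5↦2, 6↦5]  zeros at y ∈ {0}
Collecting zeros: affine points = {(0, 5), (0, 6), (1, 2), (2, 3), (4, 0), (4, 1), (4, 2), (5, 3), (6, 0)}.
Total count |C(F_7)_aff| = 9.


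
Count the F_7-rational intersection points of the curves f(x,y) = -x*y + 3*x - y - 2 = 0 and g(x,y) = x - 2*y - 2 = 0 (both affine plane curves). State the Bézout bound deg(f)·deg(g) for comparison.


Common zeros: ∅; count = 0; Bézout bound = 2.

deg(f) = 2, deg(g) = 1, so Bézout bound = 2.
Scan x ∈ F_7. For each x, list the y ∈ F_7 with f(x, y) ≡ 0 and those with g(x, y) ≡ 0 (mod 7); the common zeros in that column are the intersection.
  x = 0: f ≡ 0 at y ∈ {5}; g ≡ 0 at y ∈ {6}; common: ∅.
  x = 1: f ≡ 0 at y ∈ {4}; g ≡ 0 at y ∈ {3}; common: ∅.
  x = 2: f ≡ 0 at y ∈ {6}; g ≡ 0 at y ∈ {0}; common: ∅.
  x = 3: f ≡ 0 at y ∈ {0}; g ≡ 0 at y ∈ {4}; common: ∅.
  x = 4: f ≡ 0 at y ∈ {2}; g ≡ 0 at y ∈ {1}; common: ∅.
  x = 5: f ≡ 0 at y ∈ {1}; g ≡ 0 at y ∈ {5}; common: ∅.
  x = 6: f ≡ 0 at y ∈ ∅; g ≡ 0 at y ∈ {2}; common: ∅.
Collecting: common zeros = ∅, so the count is 0.
Comparison with the Bézout bound: 0 ≤ 2 = deg(f)·deg(g), as expected for curves with no common component (the affine F_7-count falls short of the bound because intersections may lie at infinity, over extension fields, or carry multiplicity).


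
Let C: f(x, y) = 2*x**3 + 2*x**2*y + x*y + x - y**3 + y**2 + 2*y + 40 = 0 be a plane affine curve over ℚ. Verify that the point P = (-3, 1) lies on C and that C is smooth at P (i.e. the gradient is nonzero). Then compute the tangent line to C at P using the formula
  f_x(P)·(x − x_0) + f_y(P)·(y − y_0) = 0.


Tangent line at P: 44*x + 16*y + 116 = 0.

Step 1: f(-3, 1) = 0, so P lies on C.
Step 2: partial derivatives
  f_x(x, y) = 6*x**2 + 4*x*y + y + 1, f_y(x, y) = 2*x**2 + x - 3*y**2 + 2*y + 2.
  f_x(P) = 44, f_y(P) = 16 (gradient nonzero, so P is smooth).
Step 3: tangent line at P: 44·(x − -3) + 16·(y − 1) = 0.
Expanding: 44*x + 16*y + 116 = 0.


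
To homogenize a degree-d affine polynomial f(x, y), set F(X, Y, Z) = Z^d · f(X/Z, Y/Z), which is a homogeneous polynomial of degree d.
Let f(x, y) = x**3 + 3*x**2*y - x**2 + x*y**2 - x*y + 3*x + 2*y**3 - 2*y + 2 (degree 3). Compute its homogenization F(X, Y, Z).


F(X, Y, Z) = X**3 + 3*X**2*Y - X**2*Z + X*Y**2 - X*Y*Z + 3*X*Z**2 + 2*Y**3 - 2*Y*Z**2 + 2*Z**3

deg(f) = 3.
Substitute x = X/Z, y = Y/Z into f, then multiply by Z^3.
  monomial 1·x^3·y^0 ↦ 1·X^3·Y^0·Z^0.
  monomial 3·x^2·y^1 ↦ 3·X^2·Y^1·Z^0.
  monomial -1·x^2·y^0 ↦ -1·X^2·Y^0·Z^1.
  monomial 1·x^1·y^2 ↦ 1·X^1·Y^2·Z^0.
  monomial -1·x^1·y^1 ↦ -1·X^1·Y^1·Z^1.
  monomial 3·x^1·y^0 ↦ 3·X^1·Y^0·Z^2.
  monomial 2·x^0·y^3 ↦ 2·X^0·Y^3·Z^0.
  monomial -2·x^0·y^1 ↦ -2·X^0·Y^1·Z^2.
  monomial 2·x^0·y^0 ↦ 2·X^0·Y^0·Z^3.
Collecting: F(X, Y, Z) = X**3 + 3*X**2*Y - X**2*Z + X*Y**2 - X*Y*Z + 3*X*Z**2 + 2*Y**3 - 2*Y*Z**2 + 2*Z**3.


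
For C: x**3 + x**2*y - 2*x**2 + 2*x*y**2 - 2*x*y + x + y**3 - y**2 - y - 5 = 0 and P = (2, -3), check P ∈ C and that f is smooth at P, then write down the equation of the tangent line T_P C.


Tangent line at P: 17*x + 8*y - 10 = 0.

Step 1: f(2, -3) = 0, so P lies on C.
Step 2: partial derivatives
  f_x(x, y) = 3*x**2 + 2*x*y - 4*x + 2*y**2 - 2*y + 1, f_y(x, y) = x**2 + 4*x*y - 2*x + 3*y**2 - 2*y - 1.
  f_x(P) = 17, f_y(P) = 8 (gradient nonzero, so P is smooth).
Step 3: tangent line at P: 17·(x − 2) + 8·(y − -3) = 0.
Expanding: 17*x + 8*y - 10 = 0.


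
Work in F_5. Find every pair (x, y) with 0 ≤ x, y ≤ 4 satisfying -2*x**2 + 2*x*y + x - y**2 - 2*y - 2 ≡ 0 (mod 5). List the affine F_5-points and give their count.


Affine F_5-points: {(0, 1), (0, 2), (4, 0), (4, 1)}; count = 4.

For each of the 25 pairs (x, y) ∈ F_5², evaluate f(x, y) mod 5. Record the zeros.
  x = 0: [0↦3, 1↦0, 2↦0, 3↦3, 4↦4]  zeros at y ∈ {1, 2}
  x = 1: [0↦2, 1↦1, 2↦3, 3↦3, 4↦1]  zeros at y ∈ ∅
  x = 2: [0↦2, 1↦3, 2↦2, 3↦4, 4↦4]  zeros at y ∈ ∅
  x = 3: [0↦3, 1↦1, 2↦2, 3↦1, 4↦3]  zeros at y ∈ ∅
  x = 4: [0↦0, 1↦0, 2↦3, 3↦4, 4↦3]  zeros at y ∈ {0, 1}
Collecting zeros: affine points = {(0, 1), (0, 2), (4, 0), (4, 1)}.
Total count |C(F_5)_aff| = 4.


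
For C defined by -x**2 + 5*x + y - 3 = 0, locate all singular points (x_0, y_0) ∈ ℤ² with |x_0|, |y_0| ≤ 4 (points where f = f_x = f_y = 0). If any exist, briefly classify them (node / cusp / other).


No singular points in the scanned grid; C is smooth there.

Compute partial derivatives:
  f_x = 5 - 2*x.
  f_y = 1.
f_y = 1 is a nonzero constant, so f_y never vanishes: no point (x, y) can satisfy f = f_x = f_y = 0. In particular no (x, y) ∈ {−4, ..., 4}² is singular; the curve is smooth.


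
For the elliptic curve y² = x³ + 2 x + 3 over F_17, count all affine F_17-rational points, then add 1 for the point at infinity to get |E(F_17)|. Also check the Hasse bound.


Affine points = {(2, 7), (2, 10), (3, 6), (3, 11), (5, 6), (5, 11), (8, 2), (8, 15), (9, 6), (9, 11), (11, 8), (11, 9), (12, 2), (12, 15), (13, 4), (13, 13), (14, 2), (14, 15), (15, 5), (15, 12), (16, 0)}; affine count = 21; |E(F_17)| = 22.

Discriminant check: Δ ∝ 4a³ + 27b² = 4·2³ + 27·3² = 4·8 + 27·9 ≡ 3 (mod 17). Nonzero ⇒ E is nonsingular.
For each x ∈ F_17, compute rhs = x³ + 2·x + 3 mod 17, then count y ∈ F_17 with y² ≡ rhs.
  x = 0: rhs = 3, matching y values: none (0 points).
  x = 1: rhs = 6, matching y values: none (0 points).
  x = 2: rhs = 15, matching y values: 7, 10 (2 points).
  x = 3: rhs = 2, matching y values: 6, 11 (2 points).
  x = 4: rhs = 7, matching y values: none (0 points).
  x = 5: rhs = 2, matching y values: 6, 11 (2 points).
  x = 6: rhs = 10, matching y values: none (0 points).
  x = 7: rhs = 3, matching y values: none (0 points).
  x = 8: rhs = 4, matching y values: 2, 15 (2 points).
  x = 9: rhs = 2, matching y values: 6, 11 (2 points).
  x = 10: rhs = 3, matching y values: none (0 points).
  x = 11: rhs = 13, matching y values: 8, 9 (2 points).
  x = 12: rhs = 4, matching y values: 2, 15 (2 points).
  x = 13: rhs = 16, matching y values: 4, 13 (2 points).
  x = 14: rhs = 4, matching y values: 2, 15 (2 points).
  x = 15: rhs = 8, matching y values: 5, 12 (2 points).
  x = 16: rhs = 0, matching y values: 0 (1 points).
Total affine count: 21.
Full point count |E(F_17)| = 21 + 1 = 22.
Hasse bound: |22 − (17+1)| = |4| = 4 ≤ 2√17 ≈ 8.2462 ✓.


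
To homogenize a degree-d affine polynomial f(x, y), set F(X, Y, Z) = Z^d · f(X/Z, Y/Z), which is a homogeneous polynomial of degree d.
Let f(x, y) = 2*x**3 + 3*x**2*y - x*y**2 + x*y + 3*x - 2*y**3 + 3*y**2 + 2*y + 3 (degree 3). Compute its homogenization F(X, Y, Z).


F(X, Y, Z) = 2*X**3 + 3*X**2*Y - X*Y**2 + X*Y*Z + 3*X*Z**2 - 2*Y**3 + 3*Y**2*Z + 2*Y*Z**2 + 3*Z**3

deg(f) = 3.
Substitute x = X/Z, y = Y/Z into f, then multiply by Z^3.
  monomial 2·x^3·y^0 ↦ 2·X^3·Y^0·Z^0.
  monomial 3·x^2·y^1 ↦ 3·X^2·Y^1·Z^0.
  monomial -1·x^1·y^2 ↦ -1·X^1·Y^2·Z^0.
  monomial 1·x^1·y^1 ↦ 1·X^1·Y^1·Z^1.
  monomial 3·x^1·y^0 ↦ 3·X^1·Y^0·Z^2.
  monomial -2·x^0·y^3 ↦ -2·X^0·Y^3·Z^0.
  monomial 3·x^0·y^2 ↦ 3·X^0·Y^2·Z^1.
  monomial 2·x^0·y^1 ↦ 2·X^0·Y^1·Z^2.
  monomial 3·x^0·y^0 ↦ 3·X^0·Y^0·Z^3.
Collecting: F(X, Y, Z) = 2*X**3 + 3*X**2*Y - X*Y**2 + X*Y*Z + 3*X*Z**2 - 2*Y**3 + 3*Y**2*Z + 2*Y*Z**2 + 3*Z**3.


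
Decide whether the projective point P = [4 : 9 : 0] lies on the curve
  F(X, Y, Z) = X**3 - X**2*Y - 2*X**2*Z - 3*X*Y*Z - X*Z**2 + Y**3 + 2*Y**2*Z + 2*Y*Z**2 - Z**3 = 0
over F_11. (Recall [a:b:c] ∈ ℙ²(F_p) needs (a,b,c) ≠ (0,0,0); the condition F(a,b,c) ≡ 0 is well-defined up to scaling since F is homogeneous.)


F(4,9,0) ≡ 0 (mod 11); P is on the curve.

Evaluate F(4, 9, 0) term-by-term (mod 11).
  X**3 ↦ 1·64·1·1 = 64
  -X**2*Y ↦ -1·16·9·1 = -144
  -2*X**2*Z ↦ -2·16·1·0 = 0
  -3*X*Y*Z ↦ -3·4·9·0 = 0
  -X*Z**2 ↦ -1·4·1·0 = 0
  Y**3 ↦ 1·1·729·1 = 729
  2*Y**2*Z ↦ 2·1·81·0 = 0
  2*Y*Z**2 ↦ 2·1·9·0 = 0
  -Z**3 ↦ -1·1·1·0 = 0
Sum: F(4, 9, 0) = (64) + (-144) + (0) + (0) + (0) + (729) + (0) + (0) + (0) = 649.
Reducing mod 11: 649 ≡ 0 (mod 11).
Since F(a, b, c) ≡ 0 (mod 11), P lies on the curve.


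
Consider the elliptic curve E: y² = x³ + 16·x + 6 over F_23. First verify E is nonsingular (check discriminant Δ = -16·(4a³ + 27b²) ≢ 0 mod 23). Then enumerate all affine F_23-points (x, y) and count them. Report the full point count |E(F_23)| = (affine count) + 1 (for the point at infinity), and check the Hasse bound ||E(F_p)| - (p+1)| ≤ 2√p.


Affine points = {(0, 11), (0, 12), (1, 0), (2, 0), (3, 9), (3, 14), (5, 2), (5, 21), (7, 1), (7, 22), (8, 5), (8, 18), (10, 4), (10, 19), (11, 8), (11, 15), (17, 4), (17, 19), (18, 10), (18, 13), (19, 4), (19, 19), (20, 0), (21, 9), (21, 14), (22, 9), (22, 14)}; affine count = 27; |E(F_23)| = 28.

Discriminant check: Δ ∝ 4a³ + 27b² = 4·16³ + 27·6² = 4·4096 + 27·36 ≡ 14 (mod 23). Nonzero ⇒ E is nonsingular.
For each x ∈ F_23, compute rhs = x³ + 16·x + 6 mod 23, then count y ∈ F_23 with y² ≡ rhs.
  x = 0: rhs = 6, matching y values: 11, 12 (2 points).
  x = 1: rhs = 0, matching y values: 0 (1 points).
  x = 2: rhs = 0, matching y values: 0 (1 points).
  x = 3: rhs = 12, matching y values: 9, 14 (2 points).
  x = 4: rhs = 19, matching y values: none (0 points).
  x = 5: rhs = 4, matching y values: 2, 21 (2 points).
  x = 6: rhs = 19, matching y values: none (0 points).
  x = 7: rhs = 1, matching y values: 1, 22 (2 points).
  x = 8: rhs = 2, matching y values: 5, 18 (2 points).
  x = 9: rhs = 5, matching y values: none (0 points).
  x = 10: rhs = 16, matching y values: 4, 19 (2 points).
  x = 11: rhs = 18, matching y values: 8, 15 (2 points).
  x = 12: rhs = 17, matching y values: none (0 points).
  x = 13: rhs = 19, matching y values: none (0 points).
  x = 14: rhs = 7, matching y values: none (0 points).
  x = 15: rhs = 10, matching y values: none (0 points).
  x = 16: rhs = 11, matching y values: none (0 points).
  x = 17: rhs = 16, matching y values: 4, 19 (2 points).
  x = 18: rhs = 8, matching y values: 10, 13 (2 points).
  x = 19: rhs = 16, matching y values: 4, 19 (2 points).
  x = 20: rhs = 0, matching y values: 0 (1 points).
  x = 21: rhs = 12, matching y values: 9, 14 (2 points).
  x = 22: rhs = 12, matching y values: 9, 14 (2 points).
Total affine count: 27.
Full point count |E(F_23)| = 27 + 1 = 28.
Hasse bound: |28 − (23+1)| = |4| = 4 ≤ 2√23 ≈ 9.5917 ✓.


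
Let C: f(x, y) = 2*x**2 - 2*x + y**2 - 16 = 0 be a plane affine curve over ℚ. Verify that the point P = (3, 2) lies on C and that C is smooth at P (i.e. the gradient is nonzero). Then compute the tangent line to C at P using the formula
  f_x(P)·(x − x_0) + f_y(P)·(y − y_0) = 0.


Tangent line at P: 10*x + 4*y - 38 = 0.

Step 1: f(3, 2) = 0, so P lies on C.
Step 2: partial derivatives
  f_x(x, y) = 4*x - 2, f_y(x, y) = 2*y.
  f_x(P) = 10, f_y(P) = 4 (gradient nonzero, so P is smooth).
Step 3: tangent line at P: 10·(x − 3) + 4·(y − 2) = 0.
Expanding: 10*x + 4*y - 38 = 0.


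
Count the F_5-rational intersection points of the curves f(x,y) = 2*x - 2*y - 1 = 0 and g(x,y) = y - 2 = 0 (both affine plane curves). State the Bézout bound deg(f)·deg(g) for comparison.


Common zeros: {(0, 2)}; count = 1; Bézout bound = 1.

deg(f) = 1, deg(g) = 1, so Bézout bound = 1.
Scan x ∈ F_5. For each x, list the y ∈ F_5 with f(x, y) ≡ 0 and those with g(x, y) ≡ 0 (mod 5); the common zeros in that column are the intersection.
  x = 0: f ≡ 0 at y ∈ {2}; g ≡ 0 at y ∈ {2}; common: {2}.
  x = 1: f ≡ 0 at y ∈ {3}; g ≡ 0 at y ∈ {2}; common: ∅.
  x = 2: f ≡ 0 at y ∈ {4}; g ≡ 0 at y ∈ {2}; common: ∅.
  x = 3: f ≡ 0 at y ∈ {0}; g ≡ 0 at y ∈ {2}; common: ∅.
  x = 4: f ≡ 0 at y ∈ {1}; g ≡ 0 at y ∈ {2}; common: ∅.
Collecting: common zeros = {(0, 2)}, so the count is 1.
Comparison with the Bézout bound: 1 ≤ 1 = deg(f)·deg(g), as expected for curves with no common component (the bound is attained).
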